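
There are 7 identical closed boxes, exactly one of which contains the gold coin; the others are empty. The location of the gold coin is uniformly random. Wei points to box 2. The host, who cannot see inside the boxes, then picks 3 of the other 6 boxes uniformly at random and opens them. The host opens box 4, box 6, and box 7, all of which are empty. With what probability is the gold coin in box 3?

1/4

Consider each possible location of the gold coin in turn.
If it is in any of boxes 1, 2, 3, and 5 (prior 1/7 each): the host picks exactly this set with probability 1/20 regardless, and none is the prize; weight (1/7)·(1/20) = 1/140 each.
If it is in any of boxes 4, 6, and 7 (prior 1/7 each): that box was opened and seen not to hold the prize — ruled out; weight (1/7)·0 = 0 each.
The weights sum to 1/35.
So P(the gold coin in box 3 | the host opened box 4, box 6, and box 7) = (1/140) / (1/35) = 1/4.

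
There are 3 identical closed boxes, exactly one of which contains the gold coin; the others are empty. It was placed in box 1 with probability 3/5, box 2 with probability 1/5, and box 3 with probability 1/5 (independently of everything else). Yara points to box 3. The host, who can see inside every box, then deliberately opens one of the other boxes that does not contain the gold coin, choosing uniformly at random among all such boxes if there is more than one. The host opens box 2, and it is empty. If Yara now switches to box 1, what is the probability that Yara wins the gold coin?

6/7

Apply Bayes' rule, conditioning on where the gold coin actually is.
If it is in box 1 (prior 3/5): the host has no choice, probability 1; weight (3/5)·1 = 3/5.
If it is in box 2 (prior 1/5): the host opened box 2, so this case is ruled out; weight (1/5)·0 = 0.
If it is in box 3 (prior 1/5): the host has 2 equally likely choices, so probability 1/2; weight (1/5)·(1/2) = 1/10.
The weights sum to 7/10.
So P(the gold coin in box 1 | the host opened box 2) = (3/5) / (7/10) = 6/7.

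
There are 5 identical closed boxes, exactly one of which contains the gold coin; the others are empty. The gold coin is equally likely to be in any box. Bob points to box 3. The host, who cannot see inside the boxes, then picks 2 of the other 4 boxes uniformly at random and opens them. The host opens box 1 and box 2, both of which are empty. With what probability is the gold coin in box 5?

1/3

Because the host chose which boxes to open without knowing where the gold coin is, the choice is independent of the prize location. Learning that none of the 2 opened boxes holds the gold coin simply rules out those 2 locations and leaves the remaining 3 boxes still equally likely by symmetry.
So P(the gold coin in box 5) = 1/3.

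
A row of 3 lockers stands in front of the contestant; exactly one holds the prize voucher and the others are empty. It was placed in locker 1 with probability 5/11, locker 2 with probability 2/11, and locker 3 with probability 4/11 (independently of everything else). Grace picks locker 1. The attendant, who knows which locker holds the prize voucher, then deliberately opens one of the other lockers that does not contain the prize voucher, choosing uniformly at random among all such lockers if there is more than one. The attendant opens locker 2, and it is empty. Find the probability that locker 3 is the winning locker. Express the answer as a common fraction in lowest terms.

Consider each possible location of the prize voucher in turn.
If it is in locker 1 (prior 5/11): the attendant has 2 equally likely choices, so probability 1/2; weight (5/11)·(1/2) = 5/22.
If it is in locker 2 (prior 2/11): the attendant opened locker 2, so this case is ruled out; weight (2/11)·0 = 0.
If it is in locker 3 (prior 4/11): the attendant has no choice, probability 1; weight (4/11)·1 = 4/11.
The weights sum to 13/22.
So P(the prize voucher in locker 3 | the attendant opened locker 2) = (4/11) / (13/22) = 8/13.

8/13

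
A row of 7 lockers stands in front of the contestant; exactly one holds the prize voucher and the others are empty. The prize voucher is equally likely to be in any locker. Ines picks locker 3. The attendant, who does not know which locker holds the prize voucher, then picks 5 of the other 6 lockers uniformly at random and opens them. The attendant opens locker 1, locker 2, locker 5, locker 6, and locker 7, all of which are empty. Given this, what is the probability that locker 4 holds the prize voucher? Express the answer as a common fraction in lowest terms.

Consider each possible location of the prize voucher in turn.
If it is in any of lockers 1, 2, 5, 6, and 7 (prior 1/7 each): that locker was opened and seen not to hold the prize — ruled out; weight (1/7)·0 = 0 each.
If it is in either of lockers 3 and 4 (prior 1/7 each): the attendant picks exactly this set with probability 1/6 regardless, and none is the prize; weight (1/7)·(1/6) = 1/42 each.
The weights sum to 1/21.
So P(the prize voucher in locker 4 | the attendant opened locker 1, locker 2, locker 5, locker 6, and locker 7) = (1/42) / (1/21) = 1/2.

1/2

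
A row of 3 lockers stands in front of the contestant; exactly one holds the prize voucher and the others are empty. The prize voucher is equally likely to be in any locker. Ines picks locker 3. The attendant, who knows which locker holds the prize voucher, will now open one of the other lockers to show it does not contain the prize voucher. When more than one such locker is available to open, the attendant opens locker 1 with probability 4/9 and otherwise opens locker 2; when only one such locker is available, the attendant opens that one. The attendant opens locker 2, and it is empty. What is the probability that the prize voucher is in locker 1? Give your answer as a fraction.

Apply Bayes' rule, conditioning on where the prize voucher actually is.
If it is in locker 1 (prior 1/3): only locker 2 is available, probability 1; weight (1/3)·1 = 1/3.
If it is in locker 2 (prior 1/3): the attendant opened locker 2, so this case is ruled out; weight (1/3)·0 = 0.
If it is in locker 3 (prior 1/3): locker 1 is available but not opened, probability 5/9; weight (1/3)·(5/9) = 5/27.
The weights sum to 14/27.
So P(the prize voucher in locker 1 | the attendant opened locker 2) = (1/3) / (14/27) = 9/14.

9/14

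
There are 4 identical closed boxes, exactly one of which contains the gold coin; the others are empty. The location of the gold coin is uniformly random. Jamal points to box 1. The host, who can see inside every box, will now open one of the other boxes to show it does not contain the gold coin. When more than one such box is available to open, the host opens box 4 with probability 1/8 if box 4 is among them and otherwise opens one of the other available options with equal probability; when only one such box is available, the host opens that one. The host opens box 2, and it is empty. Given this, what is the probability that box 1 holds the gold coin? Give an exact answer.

7/29

Condition on the true location of the gold coin.
If it is in box 1 (prior 1/4): box 4 is available but not opened; box 2 gets probability (1 − 1/8)/2 = 7/16; weight (1/4)·(7/16) = 7/64.
If it is in box 2 (prior 1/4): the host opened box 2, so this case is ruled out; weight (1/4)·0 = 0.
If it is in box 3 (prior 1/4): box 4 is available but not opened, probability 7/8; weight (1/4)·(7/8) = 7/32.
If it is in box 4 (prior 1/4): box 4 holds the prize so is unavailable; the host chooses uniformly among the 2 others, probability 1/2; weight (1/4)·(1/2) = 1/8.
The weights sum to 29/64.
So P(the gold coin in box 1 | the host opened box 2) = (7/64) / (29/64) = 7/29.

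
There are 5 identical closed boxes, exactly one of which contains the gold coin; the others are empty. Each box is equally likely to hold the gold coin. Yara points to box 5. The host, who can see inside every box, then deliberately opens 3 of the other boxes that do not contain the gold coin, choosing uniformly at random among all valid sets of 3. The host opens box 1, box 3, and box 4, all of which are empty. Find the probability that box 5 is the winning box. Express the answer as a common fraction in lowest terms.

Consider each possible location of the gold coin in turn.
If it is in any of boxes 1, 3, and 4 (prior 1/5 each): that box was opened and seen not to hold the prize — ruled out; weight (1/5)·0 = 0 each.
If it is in box 2 (prior 1/5): the host has no choice, probability 1; weight (1/5)·1 = 1/5.
If it is in box 5 (prior 1/5): the host has 4 equally likely choices, so probability 1/4; weight (1/5)·(1/4) = 1/20.
The weights sum to 1/4.
So P(the gold coin in box 5 | the host opened box 1, box 3, and box 4) = (1/20) / (1/4) = 1/5.

1/5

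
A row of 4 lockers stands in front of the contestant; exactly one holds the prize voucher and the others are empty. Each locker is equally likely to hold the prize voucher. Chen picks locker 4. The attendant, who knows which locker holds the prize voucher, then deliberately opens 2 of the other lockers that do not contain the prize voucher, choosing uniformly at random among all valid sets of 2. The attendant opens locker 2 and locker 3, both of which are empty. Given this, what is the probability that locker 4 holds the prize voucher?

1/4

Condition on the true location of the prize voucher.
If it is in locker 1 (prior 1/4): the attendant has no choice, probability 1; weight (1/4)·1 = 1/4.
If it is in either of lockers 2 and 3 (prior 1/4 each): that locker was opened and seen not to hold the prize — ruled out; weight (1/4)·0 = 0 each.
If it is in locker 4 (prior 1/4): the attendant has 3 equally likely choices, so probability 1/3; weight (1/4)·(1/3) = 1/12.
The weights sum to 1/3.
So P(the prize voucher in locker 4 | the attendant opened locker 2 and locker 3) = (1/12) / (1/3) = 1/4.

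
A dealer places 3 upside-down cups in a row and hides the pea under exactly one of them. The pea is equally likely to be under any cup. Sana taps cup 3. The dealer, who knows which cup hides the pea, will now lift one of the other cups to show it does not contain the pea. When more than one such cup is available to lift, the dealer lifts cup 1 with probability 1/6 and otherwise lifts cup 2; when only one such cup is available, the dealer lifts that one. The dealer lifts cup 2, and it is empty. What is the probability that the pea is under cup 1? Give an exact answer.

Consider each possible location of the pea in turn.
If it is under cup 1 (prior 1/3): only cup 2 is available, probability 1; weight (1/3)·1 = 1/3.
If it is under cup 2 (prior 1/3): the dealer opened cup 2, so this case is ruled out; weight (1/3)·0 = 0.
If it is under cup 3 (prior 1/3): cup 1 is available but not opened, probability 5/6; weight (1/3)·(5/6) = 5/18.
The weights sum to 11/18.
So P(the pea under cup 1 | the dealer opened cup 2) = (1/3) / (11/18) = 6/11.

6/11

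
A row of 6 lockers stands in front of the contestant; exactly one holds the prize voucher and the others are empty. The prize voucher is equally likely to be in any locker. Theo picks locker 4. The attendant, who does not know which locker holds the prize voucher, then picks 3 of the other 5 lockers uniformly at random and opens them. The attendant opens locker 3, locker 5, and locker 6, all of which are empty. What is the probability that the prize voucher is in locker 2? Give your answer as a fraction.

Condition on the true location of the prize voucher.
If it is in any of lockers 1, 2, and 4 (prior 1/6 each): the attendant picks exactly this set with probability 1/10 regardless, and none is the prize; weight (1/6)·(1/10) = 1/60 each.
If it is in any of lockers 3, 5, and 6 (prior 1/6 each): that locker was opened and seen not to hold the prize — ruled out; weight (1/6)·0 = 0 each.
The weights sum to 1/20.
So P(the prize voucher in locker 2 | the attendant opened locker 3, locker 5, and locker 6) = (1/60) / (1/20) = 1/3.

1/3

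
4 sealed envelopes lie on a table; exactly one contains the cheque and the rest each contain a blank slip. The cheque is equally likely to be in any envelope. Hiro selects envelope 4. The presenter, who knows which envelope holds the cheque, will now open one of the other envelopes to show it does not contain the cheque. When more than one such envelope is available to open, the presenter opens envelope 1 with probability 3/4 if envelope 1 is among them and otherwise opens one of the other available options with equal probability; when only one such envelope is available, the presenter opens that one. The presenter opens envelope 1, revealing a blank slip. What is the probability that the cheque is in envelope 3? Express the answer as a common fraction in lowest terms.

1/3

Consider each possible location of the cheque in turn.
If it is in envelope 1 (prior 1/4): the presenter opened envelope 1, so this case is ruled out; weight (1/4)·0 = 0.
If it is in any of envelopes 2, 3, and 4 (prior 1/4 each): envelope 1 is available, opened with probability 3/4; weight (1/4)·(3/4) = 3/16 each.
The weights sum to 9/16.
So P(the cheque in envelope 3 | the presenter opened envelope 1) = (3/16) / (9/16) = 1/3.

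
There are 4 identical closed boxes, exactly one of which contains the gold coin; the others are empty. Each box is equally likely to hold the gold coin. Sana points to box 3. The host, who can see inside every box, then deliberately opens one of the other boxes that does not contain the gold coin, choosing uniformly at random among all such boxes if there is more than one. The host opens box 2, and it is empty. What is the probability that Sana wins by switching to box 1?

Consider each possible location of the gold coin in turn.
If it is in either of boxes 1 and 4 (prior 1/4 each): the host has 2 equally likely choices, so probability 1/2; weight (1/4)·(1/2) = 1/8 each.
If it is in box 2 (prior 1/4): the host opened box 2, so this case is ruled out; weight (1/4)·0 = 0.
If it is in box 3 (prior 1/4): the host has 3 equally likely choices, so probability 1/3; weight (1/4)·(1/3) = 1/12.
The weights sum to 1/3.
So P(the gold coin in box 1 | the host opened box 2) = (1/8) / (1/3) = 3/8.

3/8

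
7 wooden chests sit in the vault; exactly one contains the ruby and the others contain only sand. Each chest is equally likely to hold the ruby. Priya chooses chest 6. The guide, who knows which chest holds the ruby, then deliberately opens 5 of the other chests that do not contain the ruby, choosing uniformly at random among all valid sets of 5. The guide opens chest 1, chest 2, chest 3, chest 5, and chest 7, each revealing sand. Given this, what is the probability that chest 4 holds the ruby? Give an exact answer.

Apply Bayes' rule, conditioning on where the ruby actually is.
If it is in any of chests 1, 2, 3, 5, and 7 (prior 1/7 each): that chest was opened and seen not to hold the prize — ruled out; weight (1/7)·0 = 0 each.
If it is in chest 4 (prior 1/7): the guide has no choice, probability 1; weight (1/7)·1 = 1/7.
If it is in chest 6 (prior 1/7): the guide has 6 equally likely choices, so probability 1/6; weight (1/7)·(1/6) = 1/42.
The weights sum to 1/6.
So P(the ruby in chest 4 | the guide opened chest 1, chest 2, chest 3, chest 5, and chest 7) = (1/7) / (1/6) = 6/7.

6/7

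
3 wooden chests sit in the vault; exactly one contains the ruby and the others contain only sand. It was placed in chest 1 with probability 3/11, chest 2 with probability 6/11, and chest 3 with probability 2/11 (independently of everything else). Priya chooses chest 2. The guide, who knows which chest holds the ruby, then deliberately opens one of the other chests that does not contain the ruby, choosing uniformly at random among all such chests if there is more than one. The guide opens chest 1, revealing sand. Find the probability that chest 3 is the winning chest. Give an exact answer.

Condition on the true location of the ruby.
If it is in chest 1 (prior 3/11): the guide opened chest 1, so this case is ruled out; weight (3/11)·0 = 0.
If it is in chest 2 (prior 6/11): the guide has 2 equally likely choices, so probability 1/2; weight (6/11)·(1/2) = 3/11.
If it is in chest 3 (prior 2/11): the guide has no choice, probability 1; weight (2/11)·1 = 2/11.
The weights sum to 5/11.
So P(the ruby in chest 3 | the guide opened chest 1) = (2/11) / (5/11) = 2/5.

2/5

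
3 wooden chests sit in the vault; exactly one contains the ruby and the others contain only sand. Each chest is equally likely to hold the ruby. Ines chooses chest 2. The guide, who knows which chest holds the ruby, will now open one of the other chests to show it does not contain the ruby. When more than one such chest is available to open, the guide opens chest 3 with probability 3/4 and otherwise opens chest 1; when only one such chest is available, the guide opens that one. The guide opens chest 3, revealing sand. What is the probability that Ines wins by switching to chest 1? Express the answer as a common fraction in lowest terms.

Condition on the true location of the ruby.
If it is in chest 1 (prior 1/3): only chest 3 is available, probability 1; weight (1/3)·1 = 1/3.
If it is in chest 2 (prior 1/3): chest 3 is available, opened with probability 3/4; weight (1/3)·(3/4) = 1/4.
If it is in chest 3 (prior 1/3): the guide opened chest 3, so this case is ruled out; weight (1/3)·0 = 0.
The weights sum to 7/12.
So P(the ruby in chest 1 | the guide opened chest 3) = (1/3) / (7/12) = 4/7.

4/7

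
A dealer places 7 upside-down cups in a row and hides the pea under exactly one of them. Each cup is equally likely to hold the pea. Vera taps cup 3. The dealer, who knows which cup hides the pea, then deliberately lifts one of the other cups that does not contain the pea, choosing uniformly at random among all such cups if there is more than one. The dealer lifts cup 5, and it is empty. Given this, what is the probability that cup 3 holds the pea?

Apply Bayes' rule, conditioning on where the pea actually is.
If it is under any of cups 1, 2, 4, 6, and 7 (prior 1/7 each): the dealer has 5 equally likely choices, so probability 1/5; weight (1/7)·(1/5) = 1/35 each.
If it is under cup 3 (prior 1/7): the dealer has 6 equally likely choices, so probability 1/6; weight (1/7)·(1/6) = 1/42.
If it is under cup 5 (prior 1/7): the dealer opened cup 5, so this case is ruled out; weight (1/7)·0 = 0.
The weights sum to 1/6.
So P(the pea under cup 3 | the dealer opened cup 5) = (1/42) / (1/6) = 1/7.

1/7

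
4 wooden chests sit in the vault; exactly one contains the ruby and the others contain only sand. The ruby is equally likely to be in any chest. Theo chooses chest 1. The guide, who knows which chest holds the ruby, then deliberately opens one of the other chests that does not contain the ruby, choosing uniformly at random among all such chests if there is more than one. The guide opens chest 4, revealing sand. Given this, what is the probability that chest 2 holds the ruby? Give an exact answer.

3/8

Condition on the true location of the ruby.
If it is in chest 1 (prior 1/4): the guide has 3 equally likely choices, so probability 1/3; weight (1/4)·(1/3) = 1/12.
If it is in either of chests 2 and 3 (prior 1/4 each): the guide has 2 equally likely choices, so probability 1/2; weight (1/4)·(1/2) = 1/8 each.
If it is in chest 4 (prior 1/4): the guide opened chest 4, so this case is ruled out; weight (1/4)·0 = 0.
The weights sum to 1/3.
So P(the ruby in chest 2 | the guide opened chest 4) = (1/8) / (1/3) = 3/8.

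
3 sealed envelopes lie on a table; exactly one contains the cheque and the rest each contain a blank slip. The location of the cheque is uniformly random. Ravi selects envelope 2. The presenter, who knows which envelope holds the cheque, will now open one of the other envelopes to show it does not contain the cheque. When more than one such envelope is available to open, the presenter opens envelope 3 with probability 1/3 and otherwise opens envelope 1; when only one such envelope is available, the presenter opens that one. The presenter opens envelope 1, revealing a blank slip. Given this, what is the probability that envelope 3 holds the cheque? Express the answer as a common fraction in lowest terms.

3/5

Consider each possible location of the cheque in turn.
If it is in envelope 1 (prior 1/3): the presenter opened envelope 1, so this case is ruled out; weight (1/3)·0 = 0.
If it is in envelope 2 (prior 1/3): envelope 3 is available but not opened, probability 2/3; weight (1/3)·(2/3) = 2/9.
If it is in envelope 3 (prior 1/3): only envelope 1 is available, probability 1; weight (1/3)·1 = 1/3.
The weights sum to 5/9.
So P(the cheque in envelope 3 | the presenter opened envelope 1) = (1/3) / (5/9) = 3/5.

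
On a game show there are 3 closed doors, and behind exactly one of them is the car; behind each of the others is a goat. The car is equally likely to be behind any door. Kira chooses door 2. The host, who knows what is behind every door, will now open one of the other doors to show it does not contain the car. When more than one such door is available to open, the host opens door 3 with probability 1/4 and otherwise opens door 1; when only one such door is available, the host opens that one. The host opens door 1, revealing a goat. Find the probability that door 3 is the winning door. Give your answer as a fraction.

4/7

Apply Bayes' rule, conditioning on where the car actually is.
If it is behind door 1 (prior 1/3): the host opened door 1, so this case is ruled out; weight (1/3)·0 = 0.
If it is behind door 2 (prior 1/3): door 3 is available but not opened, probability 3/4; weight (1/3)·(3/4) = 1/4.
If it is behind door 3 (prior 1/3): only door 1 is available, probability 1; weight (1/3)·1 = 1/3.
The weights sum to 7/12.
So P(the car behind door 3 | the host opened door 1) = (1/3) / (7/12) = 4/7.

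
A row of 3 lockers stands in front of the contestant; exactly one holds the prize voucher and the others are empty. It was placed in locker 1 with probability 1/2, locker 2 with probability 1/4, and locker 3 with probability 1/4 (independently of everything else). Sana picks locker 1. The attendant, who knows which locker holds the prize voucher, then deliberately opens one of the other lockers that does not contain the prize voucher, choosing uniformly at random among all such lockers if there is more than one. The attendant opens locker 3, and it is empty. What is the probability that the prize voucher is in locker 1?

Apply Bayes' rule, conditioning on where the prize voucher actually is.
If it is in locker 1 (prior 1/2): the attendant has 2 equally likely choices, so probability 1/2; weight (1/2)·(1/2) = 1/4.
If it is in locker 2 (prior 1/4): the attendant has no choice, probability 1; weight (1/4)·1 = 1/4.
If it is in locker 3 (prior 1/4): the attendant opened locker 3, so this case is ruled out; weight (1/4)·0 = 0.
The weights sum to 1/2.
So P(the prize voucher in locker 1 | the attendant opened locker 3) = (1/4) / (1/2) = 1/2.

1/2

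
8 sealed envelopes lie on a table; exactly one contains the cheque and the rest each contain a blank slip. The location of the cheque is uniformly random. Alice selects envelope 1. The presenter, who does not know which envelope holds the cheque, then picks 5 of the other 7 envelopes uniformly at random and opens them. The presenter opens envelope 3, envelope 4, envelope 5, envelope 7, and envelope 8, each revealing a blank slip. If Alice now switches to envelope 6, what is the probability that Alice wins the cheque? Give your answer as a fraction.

Because the presenter chose which envelopes to open without knowing where the cheque is, the choice is independent of the prize location. Learning that none of the 5 opened envelopes holds the cheque simply rules out those 5 locations and leaves the remaining 3 envelopes still equally likely by symmetry.
So P(the cheque in envelope 6) = 1/3.

1/3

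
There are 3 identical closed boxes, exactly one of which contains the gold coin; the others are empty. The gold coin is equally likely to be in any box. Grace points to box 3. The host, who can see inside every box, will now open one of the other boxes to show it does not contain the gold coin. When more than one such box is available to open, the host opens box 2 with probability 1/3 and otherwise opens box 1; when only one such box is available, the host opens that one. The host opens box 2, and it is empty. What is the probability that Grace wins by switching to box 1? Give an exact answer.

Apply Bayes' rule, conditioning on where the gold coin actually is.
If it is in box 1 (prior 1/3): only box 2 is available, probability 1; weight (1/3)·1 = 1/3.
If it is in box 2 (prior 1/3): the host opened box 2, so this case is ruled out; weight (1/3)·0 = 0.
If it is in box 3 (prior 1/3): box 2 is available, opened with probability 1/3; weight (1/3)·(1/3) = 1/9.
The weights sum to 4/9.
So P(the gold coin in box 1 | the host opened box 2) = (1/3) / (4/9) = 3/4.

3/4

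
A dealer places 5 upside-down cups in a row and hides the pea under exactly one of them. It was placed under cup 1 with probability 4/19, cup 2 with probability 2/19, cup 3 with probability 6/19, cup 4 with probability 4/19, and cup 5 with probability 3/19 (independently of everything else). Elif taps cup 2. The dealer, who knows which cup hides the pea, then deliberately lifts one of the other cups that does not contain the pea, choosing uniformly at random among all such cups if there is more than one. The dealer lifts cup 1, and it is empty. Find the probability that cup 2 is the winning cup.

Condition on the true location of the pea.
If it is under cup 1 (prior 4/19): the dealer opened cup 1, so this case is ruled out; weight (4/19)·0 = 0.
If it is under cup 2 (prior 2/19): the dealer has 4 equally likely choices, so probability 1/4; weight (2/19)·(1/4) = 1/38.
If it is under cup 3 (prior 6/19): the dealer has 3 equally likely choices, so probability 1/3; weight (6/19)·(1/3) = 2/19.
If it is under cup 4 (prior 4/19): the dealer has 3 equally likely choices, so probability 1/3; weight (4/19)·(1/3) = 4/57.
If it is under cup 5 (prior 3/19): the dealer has 3 equally likely choices, so probability 1/3; weight (3/19)·(1/3) = 1/19.
The weights sum to 29/114.
So P(the pea under cup 2 | the dealer opened cup 1) = (1/38) / (29/114) = 3/29.

3/29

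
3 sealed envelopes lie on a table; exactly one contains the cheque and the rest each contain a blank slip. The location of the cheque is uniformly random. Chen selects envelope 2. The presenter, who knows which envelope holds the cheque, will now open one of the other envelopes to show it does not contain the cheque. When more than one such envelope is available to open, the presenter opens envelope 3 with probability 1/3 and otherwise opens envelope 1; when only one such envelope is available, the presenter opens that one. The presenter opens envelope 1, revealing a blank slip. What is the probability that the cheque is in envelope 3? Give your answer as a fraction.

3/5

Condition on the true location of the cheque.
If it is in envelope 1 (prior 1/3): the presenter opened envelope 1, so this case is ruled out; weight (1/3)·0 = 0.
If it is in envelope 2 (prior 1/3): envelope 3 is available but not opened, probability 2/3; weight (1/3)·(2/3) = 2/9.
If it is in envelope 3 (prior 1/3): only envelope 1 is available, probability 1; weight (1/3)·1 = 1/3.
The weights sum to 5/9.
So P(the cheque in envelope 3 | the presenter opened envelope 1) = (1/3) / (5/9) = 3/5.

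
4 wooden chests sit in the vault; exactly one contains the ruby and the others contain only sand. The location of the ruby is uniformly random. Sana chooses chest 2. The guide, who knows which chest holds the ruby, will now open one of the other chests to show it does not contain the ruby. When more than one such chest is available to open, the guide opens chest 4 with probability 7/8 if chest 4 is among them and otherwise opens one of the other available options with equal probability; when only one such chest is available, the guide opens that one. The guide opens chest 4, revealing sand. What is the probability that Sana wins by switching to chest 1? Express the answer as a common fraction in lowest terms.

Consider each possible location of the ruby in turn.
If it is in any of chests 1, 2, and 3 (prior 1/4 each): chest 4 is available, opened with probability 7/8; weight (1/4)·(7/8) = 7/32 each.
If it is in chest 4 (prior 1/4): the guide opened chest 4, so this case is ruled out; weight (1/4)·0 = 0.
The weights sum to 21/32.
So P(the ruby in chest 1 | the guide opened chest 4) = (7/32) / (21/32) = 1/3.

1/3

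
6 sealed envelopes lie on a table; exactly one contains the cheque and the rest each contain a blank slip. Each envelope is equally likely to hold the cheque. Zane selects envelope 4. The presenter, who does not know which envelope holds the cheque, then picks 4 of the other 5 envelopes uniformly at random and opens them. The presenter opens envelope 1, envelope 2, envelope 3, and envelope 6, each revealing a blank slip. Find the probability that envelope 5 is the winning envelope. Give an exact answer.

1/2

Consider each possible location of the cheque in turn.
If it is in any of envelopes 1, 2, 3, and 6 (prior 1/6 each): that envelope was opened and seen not to hold the prize — ruled out; weight (1/6)·0 = 0 each.
If it is in either of envelopes 4 and 5 (prior 1/6 each): the presenter picks exactly this set with probability 1/5 regardless, and none is the prize; weight (1/6)·(1/5) = 1/30 each.
The weights sum to 1/15.
So P(the cheque in envelope 5 | the presenter opened envelope 1, envelope 2, envelope 3, and envelope 6) = (1/30) / (1/15) = 1/2.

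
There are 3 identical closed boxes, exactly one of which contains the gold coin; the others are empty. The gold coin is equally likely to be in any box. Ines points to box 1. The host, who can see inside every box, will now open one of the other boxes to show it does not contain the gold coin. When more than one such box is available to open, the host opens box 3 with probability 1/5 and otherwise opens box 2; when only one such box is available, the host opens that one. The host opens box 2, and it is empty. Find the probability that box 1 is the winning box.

4/9

Consider each possible location of the gold coin in turn.
If it is in box 1 (prior 1/3): box 3 is available but not opened, probability 4/5; weight (1/3)·(4/5) = 4/15.
If it is in box 2 (prior 1/3): the host opened box 2, so this case is ruled out; weight (1/3)·0 = 0.
If it is in box 3 (prior 1/3): only box 2 is available, probability 1; weight (1/3)·1 = 1/3.
The weights sum to 3/5.
So P(the gold coin in box 1 | the host opened box 2) = (4/15) / (3/5) = 4/9.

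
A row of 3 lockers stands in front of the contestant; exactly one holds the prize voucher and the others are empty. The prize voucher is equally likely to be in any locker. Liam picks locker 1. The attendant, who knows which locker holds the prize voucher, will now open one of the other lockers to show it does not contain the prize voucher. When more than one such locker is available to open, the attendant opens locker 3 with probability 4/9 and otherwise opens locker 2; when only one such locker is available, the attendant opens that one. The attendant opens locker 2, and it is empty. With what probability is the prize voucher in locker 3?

Consider each possible location of the prize voucher in turn.
If it is in locker 1 (prior 1/3): locker 3 is available but not opened, probability 5/9; weight (1/3)·(5/9) = 5/27.
If it is in locker 2 (prior 1/3): the attendant opened locker 2, so this case is ruled out; weight (1/3)·0 = 0.
If it is in locker 3 (prior 1/3): only locker 2 is available, probability 1; weight (1/3)·1 = 1/3.
The weights sum to 14/27.
So P(the prize voucher in locker 3 | the attendant opened locker 2) = (1/3) / (14/27) = 9/14.

9/14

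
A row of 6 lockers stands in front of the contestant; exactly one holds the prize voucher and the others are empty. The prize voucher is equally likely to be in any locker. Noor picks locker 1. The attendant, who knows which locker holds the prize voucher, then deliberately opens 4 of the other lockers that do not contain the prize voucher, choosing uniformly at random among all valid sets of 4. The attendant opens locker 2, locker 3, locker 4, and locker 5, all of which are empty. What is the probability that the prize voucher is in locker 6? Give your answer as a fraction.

5/6

Apply Bayes' rule, conditioning on where the prize voucher actually is.
If it is in locker 1 (prior 1/6): the attendant has 5 equally likely choices, so probability 1/5; weight (1/6)·(1/5) = 1/30.
If it is in any of lockers 2, 3, 4, and 5 (prior 1/6 each): that locker was opened and seen not to hold the prize — ruled out; weight (1/6)·0 = 0 each.
If it is in locker 6 (prior 1/6): the attendant has no choice, probability 1; weight (1/6)·1 = 1/6.
The weights sum to 1/5.
So P(the prize voucher in locker 6 | the attendant opened locker 2, locker 3, locker 4, and locker 5) = (1/6) / (1/5) = 5/6.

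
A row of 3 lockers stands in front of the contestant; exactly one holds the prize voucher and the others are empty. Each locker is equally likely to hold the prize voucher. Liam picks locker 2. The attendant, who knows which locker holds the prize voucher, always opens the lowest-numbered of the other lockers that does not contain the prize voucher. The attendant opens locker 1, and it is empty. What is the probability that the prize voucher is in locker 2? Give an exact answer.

Apply Bayes' rule, conditioning on where the prize voucher actually is.
If it is in locker 1 (prior 1/3): the attendant opened locker 1, so this case is ruled out; weight (1/3)·0 = 0.
If it is in either of lockers 2 and 3 (prior 1/3 each): locker 1 is the lowest-numbered option available, probability 1; weight (1/3)·1 = 1/3 each.
The weights sum to 2/3.
So P(the prize voucher in locker 2 | the attendant opened locker 1) = (1/3) / (2/3) = 1/2.

1/2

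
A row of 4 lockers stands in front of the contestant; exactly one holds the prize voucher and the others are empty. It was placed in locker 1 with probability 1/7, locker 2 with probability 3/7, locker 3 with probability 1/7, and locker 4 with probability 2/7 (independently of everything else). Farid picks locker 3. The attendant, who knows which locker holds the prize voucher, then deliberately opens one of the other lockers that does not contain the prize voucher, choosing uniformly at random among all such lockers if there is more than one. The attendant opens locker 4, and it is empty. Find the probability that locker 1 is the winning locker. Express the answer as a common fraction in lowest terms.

3/14

Condition on the true location of the prize voucher.
If it is in locker 1 (prior 1/7): the attendant has 2 equally likely choices, so probability 1/2; weight (1/7)·(1/2) = 1/14.
If it is in locker 2 (prior 3/7): the attendant has 2 equally likely choices, so probability 1/2; weight (3/7)·(1/2) = 3/14.
If it is in locker 3 (prior 1/7): the attendant has 3 equally likely choices, so probability 1/3; weight (1/7)·(1/3) = 1/21.
If it is in locker 4 (prior 2/7): the attendant opened locker 4, so this case is ruled out; weight (2/7)·0 = 0.
The weights sum to 1/3.
So P(the prize voucher in locker 1 | the attendant opened locker 4) = (1/14) / (1/3) = 3/14.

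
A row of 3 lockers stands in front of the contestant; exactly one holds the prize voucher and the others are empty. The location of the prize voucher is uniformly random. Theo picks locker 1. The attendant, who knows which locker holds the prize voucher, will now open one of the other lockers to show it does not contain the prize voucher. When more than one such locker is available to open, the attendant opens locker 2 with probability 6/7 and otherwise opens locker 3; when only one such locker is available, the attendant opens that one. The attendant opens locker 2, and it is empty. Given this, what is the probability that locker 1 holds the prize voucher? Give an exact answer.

Consider each possible location of the prize voucher in turn.
If it is in locker 1 (prior 1/3): locker 2 is available, opened with probability 6/7; weight (1/3)·(6/7) = 2/7.
If it is in locker 2 (prior 1/3): the attendant opened locker 2, so this case is ruled out; weight (1/3)·0 = 0.
If it is in locker 3 (prior 1/3): only locker 2 is available, probability 1; weight (1/3)·1 = 1/3.
The weights sum to 13/21.
So P(the prize voucher in locker 1 | the attendant opened locker 2) = (2/7) / (13/21) = 6/13.

6/13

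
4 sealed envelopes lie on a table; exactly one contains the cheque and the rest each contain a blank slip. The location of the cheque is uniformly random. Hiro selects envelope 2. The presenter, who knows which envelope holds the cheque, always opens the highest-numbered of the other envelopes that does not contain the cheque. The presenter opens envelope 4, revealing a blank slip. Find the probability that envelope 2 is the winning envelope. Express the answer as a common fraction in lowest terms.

Condition on the true location of the cheque.
If it is in any of envelopes 1, 2, and 3 (prior 1/4 each): envelope 4 is the highest-numbered option available, probability 1; weight (1/4)·1 = 1/4 each.
If it is in envelope 4 (prior 1/4): the presenter opened envelope 4, so this case is ruled out; weight (1/4)·0 = 0.
The weights sum to 3/4.
So P(the cheque in envelope 2 | the presenter opened envelope 4) = (1/4) / (3/4) = 1/3.

1/3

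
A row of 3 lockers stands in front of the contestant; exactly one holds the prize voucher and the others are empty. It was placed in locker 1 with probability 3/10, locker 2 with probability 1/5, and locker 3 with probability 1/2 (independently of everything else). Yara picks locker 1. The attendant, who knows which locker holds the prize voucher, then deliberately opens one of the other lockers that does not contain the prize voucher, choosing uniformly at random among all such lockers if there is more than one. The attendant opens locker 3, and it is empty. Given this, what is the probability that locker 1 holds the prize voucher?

3/7

Condition on the true location of the prize voucher.
If it is in locker 1 (prior 3/10): the attendant has 2 equally likely choices, so probability 1/2; weight (3/10)·(1/2) = 3/20.
If it is in locker 2 (prior 1/5): the attendant has no choice, probability 1; weight (1/5)·1 = 1/5.
If it is in locker 3 (prior 1/2): the attendant opened locker 3, so this case is ruled out; weight (1/2)·0 = 0.
The weights sum to 7/20.
So P(the prize voucher in locker 1 | the attendant opened locker 3) = (3/20) / (7/20) = 3/7.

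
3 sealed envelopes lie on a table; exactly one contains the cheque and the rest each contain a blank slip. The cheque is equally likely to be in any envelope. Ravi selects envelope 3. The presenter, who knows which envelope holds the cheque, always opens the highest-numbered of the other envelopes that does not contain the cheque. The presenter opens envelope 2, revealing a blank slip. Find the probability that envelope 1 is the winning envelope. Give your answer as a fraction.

Apply Bayes' rule, conditioning on where the cheque actually is.
If it is in either of envelopes 1 and 3 (prior 1/3 each): envelope 2 is the highest-numbered option available, probability 1; weight (1/3)·1 = 1/3 each.
If it is in envelope 2 (prior 1/3): the presenter opened envelope 2, so this case is ruled out; weight (1/3)·0 = 0.
The weights sum to 2/3.
So P(the cheque in envelope 1 | the presenter opened envelope 2) = (1/3) / (2/3) = 1/2.

1/2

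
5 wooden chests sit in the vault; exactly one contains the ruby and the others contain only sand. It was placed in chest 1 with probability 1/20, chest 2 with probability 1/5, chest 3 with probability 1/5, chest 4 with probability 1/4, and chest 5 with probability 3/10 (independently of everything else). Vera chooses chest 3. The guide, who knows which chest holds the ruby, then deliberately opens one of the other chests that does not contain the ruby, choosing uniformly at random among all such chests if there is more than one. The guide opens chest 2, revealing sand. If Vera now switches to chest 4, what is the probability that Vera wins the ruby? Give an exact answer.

1/3

Consider each possible location of the ruby in turn.
If it is in chest 1 (prior 1/20): the guide has 3 equally likely choices, so probability 1/3; weight (1/20)·(1/3) = 1/60.
If it is in chest 2 (prior 1/5): the guide opened chest 2, so this case is ruled out; weight (1/5)·0 = 0.
If it is in chest 3 (prior 1/5): the guide has 4 equally likely choices, so probability 1/4; weight (1/5)·(1/4) = 1/20.
If it is in chest 4 (prior 1/4): the guide has 3 equally likely choices, so probability 1/3; weight (1/4)·(1/3) = 1/12.
If it is in chest 5 (prior 3/10): the guide has 3 equally likely choices, so probability 1/3; weight (3/10)·(1/3) = 1/10.
The weights sum to 1/4.
So P(the ruby in chest 4 | the guide opened chest 2) = (1/12) / (1/4) = 1/3.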